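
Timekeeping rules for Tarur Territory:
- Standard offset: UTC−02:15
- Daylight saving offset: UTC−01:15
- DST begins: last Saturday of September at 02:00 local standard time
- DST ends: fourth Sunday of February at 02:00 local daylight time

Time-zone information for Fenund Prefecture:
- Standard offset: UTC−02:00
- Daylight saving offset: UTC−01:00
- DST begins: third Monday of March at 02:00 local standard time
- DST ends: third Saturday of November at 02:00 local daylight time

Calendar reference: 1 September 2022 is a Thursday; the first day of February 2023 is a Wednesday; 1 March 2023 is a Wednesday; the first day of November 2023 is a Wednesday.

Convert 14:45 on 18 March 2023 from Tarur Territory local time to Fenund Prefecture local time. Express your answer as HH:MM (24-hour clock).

1 September 2022 is a Thursday, so Saturdays fall on 3, 10, 17, 24; the last is September 24.
1 February 2023 is a Wednesday, so the first Sunday is February 5 and the fourth is February 26.
18 March 2023 does not fall between 24 September 2022 and 26 February 2023, so daylight saving is not in effect and Tarur Territory is at UTC−02:15.
14:45 Tarur Territory + 2h15m = 17:00 UTC.
1 March 2023 is a Wednesday, so the first Monday is March 6 and the third is March 20.
1 November 2023 is a Wednesday, so the first Saturday is November 4 and the third is November 18.
At the standard offset (UTC−02:00), 17:00 UTC − 2h = 15:00 Fenund Prefecture standard time.
The standard-time date in Fenund Prefecture, 18 March 2023, does not fall between 20 March and 18 November, so daylight saving is not in effect and Fenund Prefecture is at UTC−02:00.
17:00 UTC − 2h = 15:00 Fenund Prefecture.

15:00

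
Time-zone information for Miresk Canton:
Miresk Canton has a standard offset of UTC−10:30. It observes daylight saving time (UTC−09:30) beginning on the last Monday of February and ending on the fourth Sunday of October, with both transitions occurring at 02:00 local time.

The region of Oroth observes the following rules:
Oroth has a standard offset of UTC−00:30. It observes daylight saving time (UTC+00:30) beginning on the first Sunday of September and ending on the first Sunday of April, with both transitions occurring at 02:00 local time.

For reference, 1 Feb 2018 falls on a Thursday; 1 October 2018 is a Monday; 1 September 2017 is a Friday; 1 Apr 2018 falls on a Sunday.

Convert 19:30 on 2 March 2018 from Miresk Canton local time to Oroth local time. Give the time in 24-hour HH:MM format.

05:30

1 February 2018 is a Thursday, so Mondays fall on 5, 12, 19, 26; the last is February 26.
1 October 2018 is a Monday, so the first Sunday is October 7 and the fourth is October 28.
Daylight saving runs 26 February – 28 October; 2 March 2018 is inside that window, so Miresk Canton is at UTC−09:30.
19:30 Miresk Canton + 9h30m = 05:00 UTC (rolling into the next day, 3 March 2018).
1 September 2017 is a Friday, so the first Sunday is September 3.
1 April 2018 is a Sunday, so the first Sunday is April 1.
At the standard offset (UTC−00:30), 05:00 UTC − 0h30m = 04:30 Oroth standard time.
Daylight saving runs 3 September 2017 – 1 April 2018; the standard-time date in Oroth, 3 March 2018, is inside that window, so Oroth is at UTC+00:30.
05:00 UTC + 0h30m = 05:30 Oroth.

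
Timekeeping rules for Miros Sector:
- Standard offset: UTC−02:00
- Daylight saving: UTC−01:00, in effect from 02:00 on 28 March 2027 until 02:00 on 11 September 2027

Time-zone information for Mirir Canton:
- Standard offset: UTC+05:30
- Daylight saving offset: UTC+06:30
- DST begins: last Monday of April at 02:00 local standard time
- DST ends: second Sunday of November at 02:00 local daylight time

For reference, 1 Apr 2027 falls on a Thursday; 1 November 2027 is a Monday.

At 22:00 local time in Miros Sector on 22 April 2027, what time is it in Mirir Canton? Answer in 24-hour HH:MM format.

22 April 2027 lies within the daylight-saving period (28 March – 11 September), so Miros Sector is on daylight time, UTC−01:00.
22:00 Miros Sector + 1h = 23:00 UTC.
1 April 2027 is a Thursday, so Mondays fall on 5, 12, 19, 26; the last is April 26.
1 November 2027 is a Monday, so the first Sunday is November 7 and the second is November 14.
At the standard offset (UTC+05:30), 23:00 UTC + 5h30m = 04:30 Mirir Canton standard time (rolling into the next day, 23 April 2027).
The standard-time date in Mirir Canton, 23 April 2027, does not fall between 26 April and 14 November, so daylight saving is not in effect and Mirir Canton is at UTC+05:30.
23:00 UTC + 5h30m = 04:30 Mirir Canton (rolling into the next day, 23 April 2027).

04:30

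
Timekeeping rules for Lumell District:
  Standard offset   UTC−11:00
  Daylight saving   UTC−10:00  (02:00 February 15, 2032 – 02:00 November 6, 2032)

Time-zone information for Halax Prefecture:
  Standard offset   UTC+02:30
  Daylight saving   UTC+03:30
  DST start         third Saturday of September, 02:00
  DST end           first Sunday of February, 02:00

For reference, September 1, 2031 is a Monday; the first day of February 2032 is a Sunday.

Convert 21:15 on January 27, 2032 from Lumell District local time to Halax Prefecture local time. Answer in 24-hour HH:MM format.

11:45

Daylight saving runs 15 February – 6 November; January 27, 2032 is outside that window, so Lumell District is on standard time at UTC−11:00.
21:15 Lumell District + 11h = 08:15 UTC (rolling into the next day, 28 January 2032).
1 September 2031 is a Monday, so the first Saturday is September 6 and the third is September 20.
1 February 2032 is a Sunday, so the first Sunday is February 1.
At the standard offset (UTC+02:30), 08:15 UTC + 2h30m = 10:45 Halax Prefecture standard time.
The standard-time date in Halax Prefecture, January 28, 2032, falls between 20 September 2031 and 1 February 2032, so daylight saving is in effect and Halax Prefecture is at UTC+03:30.
08:15 UTC + 3h30m = 11:45 Halax Prefecture.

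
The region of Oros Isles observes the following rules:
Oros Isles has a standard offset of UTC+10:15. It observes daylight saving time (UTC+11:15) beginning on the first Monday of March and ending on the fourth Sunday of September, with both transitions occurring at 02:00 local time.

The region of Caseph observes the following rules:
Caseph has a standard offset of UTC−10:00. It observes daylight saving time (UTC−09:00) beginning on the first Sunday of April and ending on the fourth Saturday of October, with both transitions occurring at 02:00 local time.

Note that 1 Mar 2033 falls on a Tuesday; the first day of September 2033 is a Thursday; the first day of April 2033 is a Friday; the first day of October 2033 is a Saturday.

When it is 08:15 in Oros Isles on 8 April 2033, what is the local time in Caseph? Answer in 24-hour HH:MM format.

1 March 2033 is a Tuesday, so the first Monday is March 7.
1 September 2033 is a Thursday, so the first Sunday is September 4 and the fourth is September 25.
8 April 2033 lies within the daylight-saving period (7 March – 25 September), so Oros Isles is on daylight time, UTC+11:15.
08:15 Oros Isles − 11h15m = 21:00 UTC (rolling into the previous day, 7 April 2033).
1 April 2033 is a Friday, so the first Sunday is April 3.
1 October 2033 is a Saturday, so the first Saturday is October 1 and the fourth is October 22.
At the standard offset (UTC−10:00), 21:00 UTC − 10h = 11:00 Caseph standard time.
The standard-time date in Caseph, 7 April 2033, falls between 3 April and 22 October, so daylight saving is in effect and Caseph is at UTC−09:00.
21:00 UTC − 9h = 12:00 Caseph.

12:00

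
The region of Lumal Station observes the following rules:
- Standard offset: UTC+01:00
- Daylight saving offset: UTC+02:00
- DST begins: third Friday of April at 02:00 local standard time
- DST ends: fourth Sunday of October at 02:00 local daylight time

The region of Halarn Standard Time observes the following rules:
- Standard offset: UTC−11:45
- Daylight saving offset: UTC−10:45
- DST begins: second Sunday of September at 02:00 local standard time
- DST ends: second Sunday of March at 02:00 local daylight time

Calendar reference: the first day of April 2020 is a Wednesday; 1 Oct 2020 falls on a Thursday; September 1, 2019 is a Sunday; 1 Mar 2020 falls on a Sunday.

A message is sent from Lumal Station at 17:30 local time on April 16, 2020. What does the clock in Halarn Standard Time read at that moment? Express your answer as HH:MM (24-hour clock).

04:45

1 April 2020 is a Wednesday, so the first Friday is April 3 and the third is April 17.
1 October 2020 is a Thursday, so the first Sunday is October 4 and the fourth is October 25.
April 16, 2020 does not fall between 17 April and 25 October, so daylight saving is not in effect and Lumal Station is at UTC+01:00.
17:30 Lumal Station − 1h = 16:30 UTC.
1 September 2019 is a Sunday, so the first Sunday is September 1 and the second is September 8.
1 March 2020 is a Sunday, so the first Sunday is March 1 and the second is March 8.
At the standard offset (UTC−11:45), 16:30 UTC − 11h45m = 04:45 Halarn Standard Time standard time.
Daylight saving runs 8 September 2019 – 8 March 2020; the standard-time date in Halarn Standard Time, April 16, 2020, is outside that window, so Halarn Standard Time is on standard time at UTC−11:45.
16:30 UTC − 11h45m = 04:45 Halarn Standard Time.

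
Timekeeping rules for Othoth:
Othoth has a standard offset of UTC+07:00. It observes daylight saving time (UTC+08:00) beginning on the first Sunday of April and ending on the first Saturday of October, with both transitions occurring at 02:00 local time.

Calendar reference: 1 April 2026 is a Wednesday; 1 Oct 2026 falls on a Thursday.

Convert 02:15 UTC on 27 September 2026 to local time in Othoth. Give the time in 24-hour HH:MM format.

10:15

1 April 2026 is a Wednesday, so the first Sunday is April 5.
1 October 2026 is a Thursday, so the first Saturday is October 3.
At the standard offset (UTC+07:00), 02:15 UTC + 7h = 09:15 Othoth standard time.
Daylight saving runs 5 April – 3 October; the standard-time date in Othoth, 27 September 2026, is inside that window, so Othoth is at UTC+08:00.
02:15 UTC + 8h = 10:15 local.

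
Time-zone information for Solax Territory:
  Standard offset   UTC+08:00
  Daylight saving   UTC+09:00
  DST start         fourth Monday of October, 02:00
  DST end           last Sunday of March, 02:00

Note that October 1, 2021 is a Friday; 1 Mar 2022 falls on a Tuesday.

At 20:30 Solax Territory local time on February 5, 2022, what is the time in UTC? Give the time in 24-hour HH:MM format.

1 October 2021 is a Friday, so the first Monday is October 4 and the fourth is October 25.
1 March 2022 is a Tuesday, so Sundays fall on 6, 13, 20, 27; the last is March 27.
Daylight saving runs 25 October 2021 – 27 March 2022; February 5, 2022 is inside that window, so Solax Territory is at UTC+09:00.
20:30 local − 9h = 11:30 UTC.

11:30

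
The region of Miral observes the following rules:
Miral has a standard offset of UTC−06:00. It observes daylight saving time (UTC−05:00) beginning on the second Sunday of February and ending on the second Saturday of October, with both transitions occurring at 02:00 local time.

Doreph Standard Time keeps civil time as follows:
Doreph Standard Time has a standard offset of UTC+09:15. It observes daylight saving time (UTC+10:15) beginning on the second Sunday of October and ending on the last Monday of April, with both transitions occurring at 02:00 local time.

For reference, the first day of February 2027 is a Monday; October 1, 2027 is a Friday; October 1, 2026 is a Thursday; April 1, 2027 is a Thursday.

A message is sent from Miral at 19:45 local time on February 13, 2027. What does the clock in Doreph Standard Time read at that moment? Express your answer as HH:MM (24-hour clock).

1 February 2027 is a Monday, so the first Sunday is February 7 and the second is February 14.
1 October 2027 is a Friday, so the first Saturday is October 2 and the second is October 9.
February 13, 2027 is outside the daylight-saving period (14 February – 9 October), so Miral is on standard time, UTC−06:00.
19:45 Miral + 6h = 01:45 UTC (rolling into the next day, 14 February 2027).
1 October 2026 is a Thursday, so the first Sunday is October 4 and the second is October 11.
1 April 2027 is a Thursday, so Mondays fall on 5, 12, 19, 26; the last is April 26.
At the standard offset (UTC+09:15), 01:45 UTC + 9h15m = 11:00 Doreph Standard Time standard time.
The standard-time date in Doreph Standard Time, February 14, 2027, lies within the daylight-saving period (11 October 2026 – 26 April 2027), so Doreph Standard Time is on daylight time, UTC+10:15.
01:45 UTC + 10h15m = 12:00 Doreph Standard Time.

12:00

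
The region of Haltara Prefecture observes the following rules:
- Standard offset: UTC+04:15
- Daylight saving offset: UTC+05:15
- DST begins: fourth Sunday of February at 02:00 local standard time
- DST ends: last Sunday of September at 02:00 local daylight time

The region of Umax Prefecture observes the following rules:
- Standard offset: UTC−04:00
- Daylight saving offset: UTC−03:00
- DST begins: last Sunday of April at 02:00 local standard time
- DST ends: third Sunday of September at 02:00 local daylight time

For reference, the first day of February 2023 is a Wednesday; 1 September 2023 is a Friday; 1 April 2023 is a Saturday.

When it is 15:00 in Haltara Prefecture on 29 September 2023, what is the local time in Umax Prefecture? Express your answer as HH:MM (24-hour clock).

1 February 2023 is a Wednesday, so the first Sunday is February 5 and the fourth is February 26.
1 September 2023 is a Friday, so Sundays fall on 3, 10, 17, 24; the last is September 24.
29 September 2023 is outside the daylight-saving period (26 February – 24 September), so Haltara Prefecture is on standard time, UTC+04:15.
15:00 Haltara Prefecture − 4h15m = 10:45 UTC.
1 April 2023 is a Saturday, so Sundays fall on 2, 9, 16, 23, 30; the last is April 30.
1 September 2023 is a Friday, so the first Sunday is September 3 and the third is September 17.
At the standard offset (UTC−04:00), 10:45 UTC − 4h = 06:45 Umax Prefecture standard time.
The standard-time date in Umax Prefecture, 29 September 2023, is outside the daylight-saving period (30 April – 17 September), so Umax Prefecture is on standard time, UTC−04:00.
10:45 UTC − 4h = 06:45 Umax Prefecture.

06:45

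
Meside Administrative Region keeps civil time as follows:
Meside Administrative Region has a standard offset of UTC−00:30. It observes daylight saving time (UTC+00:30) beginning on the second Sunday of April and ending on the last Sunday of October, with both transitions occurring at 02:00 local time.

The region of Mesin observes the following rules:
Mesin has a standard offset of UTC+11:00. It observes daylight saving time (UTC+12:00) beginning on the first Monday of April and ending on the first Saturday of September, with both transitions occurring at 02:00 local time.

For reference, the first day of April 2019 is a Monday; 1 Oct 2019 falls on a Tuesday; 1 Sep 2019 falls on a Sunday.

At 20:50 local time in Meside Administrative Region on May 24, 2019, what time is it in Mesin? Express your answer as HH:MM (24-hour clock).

1 April 2019 is a Monday, so the first Sunday is April 7 and the second is April 14.
1 October 2019 is a Tuesday, so Sundays fall on 6, 13, 20, 27; the last is October 27.
Daylight saving runs 14 April – 27 October; May 24, 2019 is inside that window, so Meside Administrative Region is at UTC+00:30.
20:50 Meside Administrative Region − 0h30m = 20:20 UTC.
1 April 2019 is a Monday, so the first Monday is April 1.
1 September 2019 is a Sunday, so the first Saturday is September 7.
At the standard offset (UTC+11:00), 20:20 UTC + 11h = 07:20 Mesin standard time (rolling into the next day, 25 May 2019).
Daylight saving runs 1 April – 7 September; the standard-time date in Mesin, May 25, 2019, is inside that window, so Mesin is at UTC+12:00.
20:20 UTC + 12h = 08:20 Mesin (rolling into the next day, 25 May 2019).

08:20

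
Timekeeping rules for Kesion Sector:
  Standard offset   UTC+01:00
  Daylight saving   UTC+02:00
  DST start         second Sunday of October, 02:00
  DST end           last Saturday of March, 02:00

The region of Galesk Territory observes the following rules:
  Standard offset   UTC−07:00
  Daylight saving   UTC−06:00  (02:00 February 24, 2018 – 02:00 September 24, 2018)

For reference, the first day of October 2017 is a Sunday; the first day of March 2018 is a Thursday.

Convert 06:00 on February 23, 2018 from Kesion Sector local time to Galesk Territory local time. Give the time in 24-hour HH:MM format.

1 October 2017 is a Sunday, so the first Sunday is October 1 and the second is October 8.
1 March 2018 is a Thursday, so Saturdays fall on 3, 10, 17, 24, 31; the last is March 31.
Daylight saving runs 8 October 2017 – 31 March 2018; February 23, 2018 is inside that window, so Kesion Sector is at UTC+02:00.
06:00 Kesion Sector − 2h = 04:00 UTC.
At the standard offset (UTC−07:00), 04:00 UTC − 7h = 21:00 Galesk Territory standard time (rolling into the previous day, 22 February 2018).
The standard-time date in Galesk Territory, February 22, 2018, does not fall between 24 February and 24 September, so daylight saving is not in effect and Galesk Territory is at UTC−07:00.
04:00 UTC − 7h = 21:00 Galesk Territory (rolling into the previous day, 22 February 2018).

21:00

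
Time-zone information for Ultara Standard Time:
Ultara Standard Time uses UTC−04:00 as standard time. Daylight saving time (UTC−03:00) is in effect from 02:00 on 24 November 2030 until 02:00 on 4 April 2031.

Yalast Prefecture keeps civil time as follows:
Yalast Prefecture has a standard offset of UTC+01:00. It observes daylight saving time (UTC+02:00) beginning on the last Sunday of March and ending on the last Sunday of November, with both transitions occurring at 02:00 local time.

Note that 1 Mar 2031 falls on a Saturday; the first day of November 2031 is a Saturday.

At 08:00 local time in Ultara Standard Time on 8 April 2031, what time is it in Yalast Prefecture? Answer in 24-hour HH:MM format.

14:00

Daylight saving runs 24 November 2030 – 4 April 2031; 8 April 2031 is outside that window, so Ultara Standard Time is on standard time at UTC−04:00.
08:00 Ultara Standard Time + 4h = 12:00 UTC.
1 March 2031 is a Saturday, so Sundays fall on 2, 9, 16, 23, 30; the last is March 30.
1 November 2031 is a Saturday, so Sundays fall on 2, 9, 16, 23, 30; the last is November 30.
At the standard offset (UTC+01:00), 12:00 UTC + 1h = 13:00 Yalast Prefecture standard time.
The standard-time date in Yalast Prefecture, 8 April 2031, falls between 30 March and 30 November, so daylight saving is in effect and Yalast Prefecture is at UTC+02:00.
12:00 UTC + 2h = 14:00 Yalast Prefecture.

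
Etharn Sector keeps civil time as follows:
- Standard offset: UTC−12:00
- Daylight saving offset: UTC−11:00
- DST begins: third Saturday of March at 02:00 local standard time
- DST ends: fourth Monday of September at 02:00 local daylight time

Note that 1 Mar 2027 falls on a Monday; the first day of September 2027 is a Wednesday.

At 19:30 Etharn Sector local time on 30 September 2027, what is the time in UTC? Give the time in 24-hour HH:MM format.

1 March 2027 is a Monday, so the first Saturday is March 6 and the third is March 20.
1 September 2027 is a Wednesday, so the first Monday is September 6 and the fourth is September 27.
Daylight saving runs 20 March – 27 September; 30 September 2027 is outside that window, so Etharn Sector is on standard time at UTC−12:00.
19:30 local + 12h = 07:30 UTC (rolling into the next day, 1 October 2027).

07:30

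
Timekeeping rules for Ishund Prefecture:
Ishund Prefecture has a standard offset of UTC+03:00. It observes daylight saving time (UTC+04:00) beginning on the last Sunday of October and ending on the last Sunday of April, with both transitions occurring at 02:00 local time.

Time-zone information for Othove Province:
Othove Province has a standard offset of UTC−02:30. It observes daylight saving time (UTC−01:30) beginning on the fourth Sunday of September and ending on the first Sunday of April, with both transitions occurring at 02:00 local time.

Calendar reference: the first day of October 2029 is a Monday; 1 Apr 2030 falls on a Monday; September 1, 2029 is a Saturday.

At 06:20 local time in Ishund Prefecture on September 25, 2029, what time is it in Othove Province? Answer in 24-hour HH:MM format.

01:50

1 October 2029 is a Monday, so Sundays fall on 7, 14, 21, 28; the last is October 28.
1 April 2030 is a Monday, so Sundays fall on 7, 14, 21, 28; the last is April 28.
September 25, 2029 does not fall between 28 October 2029 and 28 April 2030, so daylight saving is not in effect and Ishund Prefecture is at UTC+03:00.
06:20 Ishund Prefecture − 3h = 03:20 UTC.
1 September 2029 is a Saturday, so the first Sunday is September 2 and the fourth is September 23.
1 April 2030 is a Monday, so the first Sunday is April 7.
At the standard offset (UTC−02:30), 03:20 UTC − 2h30m = 00:50 Othove Province standard time.
The standard-time date in Othove Province, September 25, 2029, falls between 23 September 2029 and 7 April 2030, so daylight saving is in effect and Othove Province is at UTC−01:30.
03:20 UTC − 1h30m = 01:50 Othove Province.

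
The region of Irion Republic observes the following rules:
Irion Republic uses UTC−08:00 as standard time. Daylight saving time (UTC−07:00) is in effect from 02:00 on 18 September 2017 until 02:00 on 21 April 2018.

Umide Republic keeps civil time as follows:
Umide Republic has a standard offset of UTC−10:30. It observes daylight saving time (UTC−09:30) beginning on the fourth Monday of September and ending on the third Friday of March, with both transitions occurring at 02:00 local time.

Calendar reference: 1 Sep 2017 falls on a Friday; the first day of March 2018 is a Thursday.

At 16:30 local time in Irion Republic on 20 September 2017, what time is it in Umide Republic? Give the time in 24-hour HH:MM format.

Daylight saving runs 18 September 2017 – 21 April 2018; 20 September 2017 is inside that window, so Irion Republic is at UTC−07:00.
16:30 Irion Republic + 7h = 23:30 UTC.
1 September 2017 is a Friday, so the first Monday is September 4 and the fourth is September 25.
1 March 2018 is a Thursday, so the first Friday is March 2 and the third is March 16.
At the standard offset (UTC−10:30), 23:30 UTC − 10h30m = 13:00 Umide Republic standard time.
The standard-time date in Umide Republic, 20 September 2017, is outside the daylight-saving period (25 September 2017 – 16 March 2018), so Umide Republic is on standard time, UTC−10:30.
23:30 UTC − 10h30m = 13:00 Umide Republic.

13:00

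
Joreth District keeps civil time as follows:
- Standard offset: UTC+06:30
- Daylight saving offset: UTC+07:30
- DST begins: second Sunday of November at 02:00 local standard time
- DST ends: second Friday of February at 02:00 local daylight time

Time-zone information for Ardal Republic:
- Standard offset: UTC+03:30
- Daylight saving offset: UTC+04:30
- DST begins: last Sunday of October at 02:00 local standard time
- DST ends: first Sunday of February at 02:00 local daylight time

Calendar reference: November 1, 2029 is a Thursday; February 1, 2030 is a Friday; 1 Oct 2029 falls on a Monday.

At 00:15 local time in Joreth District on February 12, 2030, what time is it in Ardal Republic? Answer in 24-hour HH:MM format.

21:15

1 November 2029 is a Thursday, so the first Sunday is November 4 and the second is November 11.
1 February 2030 is a Friday, so the first Friday is February 1 and the second is February 8.
Daylight saving runs 11 November 2029 – 8 February 2030; February 12, 2030 is outside that window, so Joreth District is on standard time at UTC+06:30.
00:15 Joreth District − 6h30m = 17:45 UTC (rolling into the previous day, 11 February 2030).
1 October 2029 is a Monday, so Sundays fall on 7, 14, 21, 28; the last is October 28.
1 February 2030 is a Friday, so the first Sunday is February 3.
At the standard offset (UTC+03:30), 17:45 UTC + 3h30m = 21:15 Ardal Republic standard time.
The standard-time date in Ardal Republic, February 11, 2030, is outside the daylight-saving period (28 October 2029 – 3 February 2030), so Ardal Republic is on standard time, UTC+03:30.
17:45 UTC + 3h30m = 21:15 Ardal Republic.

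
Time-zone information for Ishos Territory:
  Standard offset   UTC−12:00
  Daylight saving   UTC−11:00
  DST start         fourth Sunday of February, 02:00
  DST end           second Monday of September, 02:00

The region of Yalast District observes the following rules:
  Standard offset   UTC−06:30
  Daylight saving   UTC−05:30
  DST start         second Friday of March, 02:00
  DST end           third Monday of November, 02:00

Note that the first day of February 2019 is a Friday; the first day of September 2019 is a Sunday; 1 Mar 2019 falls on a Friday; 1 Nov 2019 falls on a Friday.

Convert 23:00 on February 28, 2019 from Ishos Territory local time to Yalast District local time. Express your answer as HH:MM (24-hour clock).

03:30

1 February 2019 is a Friday, so the first Sunday is February 3 and the fourth is February 24.
1 September 2019 is a Sunday, so the first Monday is September 2 and the second is September 9.
February 28, 2019 lies within the daylight-saving period (24 February – 9 September), so Ishos Territory is on daylight time, UTC−11:00.
23:00 Ishos Territory + 11h = 10:00 UTC (rolling into the next day, 1 March 2019).
1 March 2019 is a Friday, so the first Friday is March 1 and the second is March 8.
1 November 2019 is a Friday, so the first Monday is November 4 and the third is November 18.
At the standard offset (UTC−06:30), 10:00 UTC − 6h30m = 03:30 Yalast District standard time.
Daylight saving runs 8 March – 18 November; the standard-time date in Yalast District, March 1, 2019, is outside that window, so Yalast District is on standard time at UTC−06:30.
10:00 UTC − 6h30m = 03:30 Yalast District.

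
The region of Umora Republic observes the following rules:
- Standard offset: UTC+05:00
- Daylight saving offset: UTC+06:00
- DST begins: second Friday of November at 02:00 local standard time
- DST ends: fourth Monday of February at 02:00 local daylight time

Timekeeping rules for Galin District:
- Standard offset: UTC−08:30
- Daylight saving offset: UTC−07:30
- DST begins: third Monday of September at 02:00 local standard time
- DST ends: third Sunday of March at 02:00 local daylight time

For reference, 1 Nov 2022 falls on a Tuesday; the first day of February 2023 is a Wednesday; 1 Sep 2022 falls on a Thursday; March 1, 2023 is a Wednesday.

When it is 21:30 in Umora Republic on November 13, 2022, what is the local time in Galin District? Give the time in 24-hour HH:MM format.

08:00

1 November 2022 is a Tuesday, so the first Friday is November 4 and the second is November 11.
1 February 2023 is a Wednesday, so the first Monday is February 6 and the fourth is February 27.
November 13, 2022 falls between 11 November 2022 and 27 February 2023, so daylight saving is in effect and Umora Republic is at UTC+06:00.
21:30 Umora Republic − 6h = 15:30 UTC.
1 September 2022 is a Thursday, so the first Monday is September 5 and the third is September 19.
1 March 2023 is a Wednesday, so the first Sunday is March 5 and the third is March 19.
At the standard offset (UTC−08:30), 15:30 UTC − 8h30m = 07:00 Galin District standard time.
The standard-time date in Galin District, November 13, 2022, lies within the daylight-saving period (19 September 2022 – 19 March 2023), so Galin District is on daylight time, UTC−07:30.
15:30 UTC − 7h30m = 08:00 Galin District.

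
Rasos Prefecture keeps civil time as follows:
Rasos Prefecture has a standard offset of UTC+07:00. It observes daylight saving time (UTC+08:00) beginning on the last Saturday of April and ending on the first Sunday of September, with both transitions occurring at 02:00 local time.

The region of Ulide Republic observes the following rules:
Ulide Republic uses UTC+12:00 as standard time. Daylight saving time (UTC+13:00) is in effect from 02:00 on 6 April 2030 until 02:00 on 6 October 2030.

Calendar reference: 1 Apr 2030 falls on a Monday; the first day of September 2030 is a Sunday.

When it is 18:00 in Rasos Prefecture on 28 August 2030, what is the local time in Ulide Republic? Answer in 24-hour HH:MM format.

1 April 2030 is a Monday, so Saturdays fall on 6, 13, 20, 27; the last is April 27.
1 September 2030 is a Sunday, so the first Sunday is September 1.
28 August 2030 lies within the daylight-saving period (27 April – 1 September), so Rasos Prefecture is on daylight time, UTC+08:00.
18:00 Rasos Prefecture − 8h = 10:00 UTC.
At the standard offset (UTC+12:00), 10:00 UTC + 12h = 22:00 Ulide Republic standard time.
The standard-time date in Ulide Republic, 28 August 2030, lies within the daylight-saving period (6 April – 6 October), so Ulide Republic is on daylight time, UTC+13:00.
10:00 UTC + 13h = 23:00 Ulide Republic.

23:00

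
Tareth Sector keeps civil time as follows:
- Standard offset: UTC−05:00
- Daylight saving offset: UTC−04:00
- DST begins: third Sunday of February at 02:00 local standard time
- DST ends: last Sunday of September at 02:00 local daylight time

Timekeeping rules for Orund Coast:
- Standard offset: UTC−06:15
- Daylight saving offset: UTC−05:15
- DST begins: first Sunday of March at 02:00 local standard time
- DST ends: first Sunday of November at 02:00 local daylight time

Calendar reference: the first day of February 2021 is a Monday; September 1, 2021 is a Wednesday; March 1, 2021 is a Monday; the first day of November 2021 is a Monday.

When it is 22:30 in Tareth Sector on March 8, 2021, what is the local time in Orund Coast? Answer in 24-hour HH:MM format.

1 February 2021 is a Monday, so the first Sunday is February 7 and the third is February 21.
1 September 2021 is a Wednesday, so Sundays fall on 5, 12, 19, 26; the last is September 26.
Daylight saving runs 21 February – 26 September; March 8, 2021 is inside that window, so Tareth Sector is at UTC−04:00.
22:30 Tareth Sector + 4h = 02:30 UTC (rolling into the next day, 9 March 2021).
1 March 2021 is a Monday, so the first Sunday is March 7.
1 November 2021 is a Monday, so the first Sunday is November 7.
At the standard offset (UTC−06:15), 02:30 UTC − 6h15m = 20:15 Orund Coast standard time (rolling into the previous day, 8 March 2021).
The standard-time date in Orund Coast, March 8, 2021, falls between 7 March and 7 November, so daylight saving is in effect and Orund Coast is at UTC−05:15.
02:30 UTC − 5h15m = 21:15 Orund Coast (rolling into the previous day, 8 March 2021).

21:15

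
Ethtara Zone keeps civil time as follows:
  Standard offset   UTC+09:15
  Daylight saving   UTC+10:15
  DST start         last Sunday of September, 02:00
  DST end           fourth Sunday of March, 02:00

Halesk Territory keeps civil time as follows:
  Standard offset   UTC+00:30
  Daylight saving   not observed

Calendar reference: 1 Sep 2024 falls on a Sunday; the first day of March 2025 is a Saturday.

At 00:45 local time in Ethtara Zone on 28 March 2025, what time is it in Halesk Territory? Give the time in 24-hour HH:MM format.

16:00

1 September 2024 is a Sunday, so Sundays fall on 1, 8, 15, 22, 29; the last is September 29.
1 March 2025 is a Saturday, so the first Sunday is March 2 and the fourth is March 23.
28 March 2025 does not fall between 29 September 2024 and 23 March 2025, so daylight saving is not in effect and Ethtara Zone is at UTC+09:15.
00:45 Ethtara Zone − 9h15m = 15:30 UTC (rolling into the previous day, 27 March 2025).
Halesk Territory stays on UTC+00:30 all year.
15:30 UTC + 0h30m = 16:00 Halesk Territory.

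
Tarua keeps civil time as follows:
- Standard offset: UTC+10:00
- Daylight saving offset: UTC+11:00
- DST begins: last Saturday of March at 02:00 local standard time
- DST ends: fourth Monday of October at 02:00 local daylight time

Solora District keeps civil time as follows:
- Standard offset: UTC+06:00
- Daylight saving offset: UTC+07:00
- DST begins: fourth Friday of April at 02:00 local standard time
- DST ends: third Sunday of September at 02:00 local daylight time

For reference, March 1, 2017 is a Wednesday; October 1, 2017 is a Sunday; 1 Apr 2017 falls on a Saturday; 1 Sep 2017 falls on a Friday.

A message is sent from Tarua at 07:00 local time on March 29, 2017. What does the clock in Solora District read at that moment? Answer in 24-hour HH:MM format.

02:00

1 March 2017 is a Wednesday, so Saturdays fall on 4, 11, 18, 25; the last is March 25.
1 October 2017 is a Sunday, so the first Monday is October 2 and the fourth is October 23.
March 29, 2017 falls between 25 March and 23 October, so daylight saving is in effect and Tarua is at UTC+11:00.
07:00 Tarua − 11h = 20:00 UTC (rolling into the previous day, 28 March 2017).
1 April 2017 is a Saturday, so the first Friday is April 7 and the fourth is April 28.
1 September 2017 is a Friday, so the first Sunday is September 3 and the third is September 17.
At the standard offset (UTC+06:00), 20:00 UTC + 6h = 02:00 Solora District standard time (rolling into the next day, 29 March 2017).
Daylight saving runs 28 April – 17 September; the standard-time date in Solora District, March 29, 2017, is outside that window, so Solora District is on standard time at UTC+06:00.
20:00 UTC + 6h = 02:00 Solora District (rolling into the next day, 29 March 2017).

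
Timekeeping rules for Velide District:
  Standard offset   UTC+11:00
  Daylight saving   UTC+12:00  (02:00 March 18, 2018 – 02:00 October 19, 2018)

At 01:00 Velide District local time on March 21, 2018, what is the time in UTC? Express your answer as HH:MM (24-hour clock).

13:00

March 21, 2018 lies within the daylight-saving period (18 March – 19 October), so Velide District is on daylight time, UTC+12:00.
01:00 local − 12h = 13:00 UTC (rolling into the previous day, 20 March 2018).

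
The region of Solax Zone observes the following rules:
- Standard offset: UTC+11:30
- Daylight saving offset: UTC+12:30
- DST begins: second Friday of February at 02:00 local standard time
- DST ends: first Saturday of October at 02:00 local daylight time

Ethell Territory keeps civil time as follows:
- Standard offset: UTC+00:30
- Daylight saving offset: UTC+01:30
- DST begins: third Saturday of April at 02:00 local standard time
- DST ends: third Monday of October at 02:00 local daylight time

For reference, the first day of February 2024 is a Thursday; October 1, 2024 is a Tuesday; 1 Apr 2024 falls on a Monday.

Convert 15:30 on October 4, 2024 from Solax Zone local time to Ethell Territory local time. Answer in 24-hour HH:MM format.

1 February 2024 is a Thursday, so the first Friday is February 2 and the second is February 9.
1 October 2024 is a Tuesday, so the first Saturday is October 5.
October 4, 2024 falls between 9 February and 5 October, so daylight saving is in effect and Solax Zone is at UTC+12:30.
15:30 Solax Zone − 12h30m = 03:00 UTC.
1 April 2024 is a Monday, so the first Saturday is April 6 and the third is April 20.
1 October 2024 is a Tuesday, so the first Monday is October 7 and the third is October 21.
At the standard offset (UTC+00:30), 03:00 UTC + 0h30m = 03:30 Ethell Territory standard time.
The standard-time date in Ethell Territory, October 4, 2024, lies within the daylight-saving period (20 April – 21 October), so Ethell Territory is on daylight time, UTC+01:30.
03:00 UTC + 1h30m = 04:30 Ethell Territory.

04:30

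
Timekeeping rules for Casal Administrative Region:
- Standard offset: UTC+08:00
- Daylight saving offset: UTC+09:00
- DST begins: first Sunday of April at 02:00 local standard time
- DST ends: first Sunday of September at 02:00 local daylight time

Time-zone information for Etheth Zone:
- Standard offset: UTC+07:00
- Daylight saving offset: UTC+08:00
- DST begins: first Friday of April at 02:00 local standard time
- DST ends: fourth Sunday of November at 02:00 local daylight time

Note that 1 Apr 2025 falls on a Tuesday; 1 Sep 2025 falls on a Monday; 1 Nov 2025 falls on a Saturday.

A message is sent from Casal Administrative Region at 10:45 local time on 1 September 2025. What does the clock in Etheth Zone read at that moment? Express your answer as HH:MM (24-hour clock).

09:45

1 April 2025 is a Tuesday, so the first Sunday is April 6.
1 September 2025 is a Monday, so the first Sunday is September 7.
1 September 2025 falls between 6 April and 7 September, so daylight saving is in effect and Casal Administrative Region is at UTC+09:00.
10:45 Casal Administrative Region − 9h = 01:45 UTC.
1 April 2025 is a Tuesday, so the first Friday is April 4.
1 November 2025 is a Saturday, so the first Sunday is November 2 and the fourth is November 23.
At the standard offset (UTC+07:00), 01:45 UTC + 7h = 08:45 Etheth Zone standard time.
Daylight saving runs 4 April – 23 November; the standard-time date in Etheth Zone, 1 September 2025, is inside that window, so Etheth Zone is at UTC+08:00.
01:45 UTC + 8h = 09:45 Etheth Zone.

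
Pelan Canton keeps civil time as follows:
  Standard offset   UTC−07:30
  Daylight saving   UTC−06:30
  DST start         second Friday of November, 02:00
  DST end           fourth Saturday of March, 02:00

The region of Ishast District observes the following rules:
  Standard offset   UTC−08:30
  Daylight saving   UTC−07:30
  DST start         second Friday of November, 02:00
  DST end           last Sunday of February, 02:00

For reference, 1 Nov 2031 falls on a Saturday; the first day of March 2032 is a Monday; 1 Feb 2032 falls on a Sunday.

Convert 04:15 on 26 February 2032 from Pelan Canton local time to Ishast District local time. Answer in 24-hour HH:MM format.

1 November 2031 is a Saturday, so the first Friday is November 7 and the second is November 14.
1 March 2032 is a Monday, so the first Saturday is March 6 and the fourth is March 27.
Daylight saving runs 14 November 2031 – 27 March 2032; 26 February 2032 is inside that window, so Pelan Canton is at UTC−06:30.
04:15 Pelan Canton + 6h30m = 10:45 UTC.
1 November 2031 is a Saturday, so the first Friday is November 7 and the second is November 14.
1 February 2032 is a Sunday, so Sundays fall on 1, 8, 15, 22, 29; the last is February 29.
At the standard offset (UTC−08:30), 10:45 UTC − 8h30m = 02:15 Ishast District standard time.
The standard-time date in Ishast District, 26 February 2032, falls between 14 November 2031 and 29 February 2032, so daylight saving is in effect and Ishast District is at UTC−07:30.
10:45 UTC − 7h30m = 03:15 Ishast District.

03:15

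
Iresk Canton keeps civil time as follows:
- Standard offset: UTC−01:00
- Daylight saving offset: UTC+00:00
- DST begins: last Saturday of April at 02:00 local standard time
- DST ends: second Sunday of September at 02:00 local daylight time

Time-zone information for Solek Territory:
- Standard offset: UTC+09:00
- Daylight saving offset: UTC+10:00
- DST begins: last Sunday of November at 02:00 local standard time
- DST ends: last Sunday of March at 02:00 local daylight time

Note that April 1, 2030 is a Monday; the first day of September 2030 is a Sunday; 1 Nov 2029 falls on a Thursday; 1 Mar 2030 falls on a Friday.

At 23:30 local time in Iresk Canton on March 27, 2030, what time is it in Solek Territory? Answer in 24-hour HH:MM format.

10:30

1 April 2030 is a Monday, so Saturdays fall on 6, 13, 20, 27; the last is April 27.
1 September 2030 is a Sunday, so the first Sunday is September 1 and the second is September 8.
Daylight saving runs 27 April – 8 September; March 27, 2030 is outside that window, so Iresk Canton is on standard time at UTC−01:00.
23:30 Iresk Canton + 1h = 00:30 UTC (rolling into the next day, 28 March 2030).
1 November 2029 is a Thursday, so Sundays fall on 4, 11, 18, 25; the last is November 25.
1 March 2030 is a Friday, so Sundays fall on 3, 10, 17, 24, 31; the last is March 31.
At the standard offset (UTC+09:00), 00:30 UTC + 9h = 09:30 Solek Territory standard time.
The standard-time date in Solek Territory, March 28, 2030, lies within the daylight-saving period (25 November 2029 – 31 March 2030), so Solek Territory is on daylight time, UTC+10:00.
00:30 UTC + 10h = 10:30 Solek Territory.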